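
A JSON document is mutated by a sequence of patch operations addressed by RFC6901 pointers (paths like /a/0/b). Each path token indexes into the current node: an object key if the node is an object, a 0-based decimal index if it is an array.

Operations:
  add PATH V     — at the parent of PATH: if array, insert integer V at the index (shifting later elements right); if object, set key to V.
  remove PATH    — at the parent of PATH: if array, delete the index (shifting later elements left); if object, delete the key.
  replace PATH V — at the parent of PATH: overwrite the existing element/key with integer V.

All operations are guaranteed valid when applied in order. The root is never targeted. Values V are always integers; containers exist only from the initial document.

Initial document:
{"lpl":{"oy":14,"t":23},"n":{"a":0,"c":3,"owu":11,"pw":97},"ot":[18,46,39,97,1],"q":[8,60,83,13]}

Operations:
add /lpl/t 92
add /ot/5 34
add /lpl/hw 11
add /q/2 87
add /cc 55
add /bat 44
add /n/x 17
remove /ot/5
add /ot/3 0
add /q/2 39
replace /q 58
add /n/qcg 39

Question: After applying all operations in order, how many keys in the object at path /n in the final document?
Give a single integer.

Answer: 6

Derivation:
After op 1 (add /lpl/t 92): {"lpl":{"oy":14,"t":92},"n":{"a":0,"c":3,"owu":11,"pw":97},"ot":[18,46,39,97,1],"q":[8,60,83,13]}
After op 2 (add /ot/5 34): {"lpl":{"oy":14,"t":92},"n":{"a":0,"c":3,"owu":11,"pw":97},"ot":[18,46,39,97,1,34],"q":[8,60,83,13]}
After op 3 (add /lpl/hw 11): {"lpl":{"hw":11,"oy":14,"t":92},"n":{"a":0,"c":3,"owu":11,"pw":97},"ot":[18,46,39,97,1,34],"q":[8,60,83,13]}
After op 4 (add /q/2 87): {"lpl":{"hw":11,"oy":14,"t":92},"n":{"a":0,"c":3,"owu":11,"pw":97},"ot":[18,46,39,97,1,34],"q":[8,60,87,83,13]}
After op 5 (add /cc 55): {"cc":55,"lpl":{"hw":11,"oy":14,"t":92},"n":{"a":0,"c":3,"owu":11,"pw":97},"ot":[18,46,39,97,1,34],"q":[8,60,87,83,13]}
After op 6 (add /bat 44): {"bat":44,"cc":55,"lpl":{"hw":11,"oy":14,"t":92},"n":{"a":0,"c":3,"owu":11,"pw":97},"ot":[18,46,39,97,1,34],"q":[8,60,87,83,13]}
After op 7 (add /n/x 17): {"bat":44,"cc":55,"lpl":{"hw":11,"oy":14,"t":92},"n":{"a":0,"c":3,"owu":11,"pw":97,"x":17},"ot":[18,46,39,97,1,34],"q":[8,60,87,83,13]}
After op 8 (remove /ot/5): {"bat":44,"cc":55,"lpl":{"hw":11,"oy":14,"t":92},"n":{"a":0,"c":3,"owu":11,"pw":97,"x":17},"ot":[18,46,39,97,1],"q":[8,60,87,83,13]}
After op 9 (add /ot/3 0): {"bat":44,"cc":55,"lpl":{"hw":11,"oy":14,"t":92},"n":{"a":0,"c":3,"owu":11,"pw":97,"x":17},"ot":[18,46,39,0,97,1],"q":[8,60,87,83,13]}
After op 10 (add /q/2 39): {"bat":44,"cc":55,"lpl":{"hw":11,"oy":14,"t":92},"n":{"a":0,"c":3,"owu":11,"pw":97,"x":17},"ot":[18,46,39,0,97,1],"q":[8,60,39,87,83,13]}
After op 11 (replace /q 58): {"bat":44,"cc":55,"lpl":{"hw":11,"oy":14,"t":92},"n":{"a":0,"c":3,"owu":11,"pw":97,"x":17},"ot":[18,46,39,0,97,1],"q":58}
After op 12 (add /n/qcg 39): {"bat":44,"cc":55,"lpl":{"hw":11,"oy":14,"t":92},"n":{"a":0,"c":3,"owu":11,"pw":97,"qcg":39,"x":17},"ot":[18,46,39,0,97,1],"q":58}
Size at path /n: 6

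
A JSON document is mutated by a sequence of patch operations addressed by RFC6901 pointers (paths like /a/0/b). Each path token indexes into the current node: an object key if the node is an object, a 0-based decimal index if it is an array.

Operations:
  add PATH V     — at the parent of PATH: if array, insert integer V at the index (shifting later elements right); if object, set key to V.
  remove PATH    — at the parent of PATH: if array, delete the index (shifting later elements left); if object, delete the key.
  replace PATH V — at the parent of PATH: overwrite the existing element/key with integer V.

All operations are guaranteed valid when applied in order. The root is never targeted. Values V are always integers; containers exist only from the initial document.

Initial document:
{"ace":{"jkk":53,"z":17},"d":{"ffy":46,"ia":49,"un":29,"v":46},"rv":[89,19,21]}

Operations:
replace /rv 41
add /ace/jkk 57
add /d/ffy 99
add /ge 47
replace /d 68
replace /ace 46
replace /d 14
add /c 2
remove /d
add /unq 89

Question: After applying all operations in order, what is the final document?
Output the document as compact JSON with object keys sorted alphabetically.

Answer: {"ace":46,"c":2,"ge":47,"rv":41,"unq":89}

Derivation:
After op 1 (replace /rv 41): {"ace":{"jkk":53,"z":17},"d":{"ffy":46,"ia":49,"un":29,"v":46},"rv":41}
After op 2 (add /ace/jkk 57): {"ace":{"jkk":57,"z":17},"d":{"ffy":46,"ia":49,"un":29,"v":46},"rv":41}
After op 3 (add /d/ffy 99): {"ace":{"jkk":57,"z":17},"d":{"ffy":99,"ia":49,"un":29,"v":46},"rv":41}
After op 4 (add /ge 47): {"ace":{"jkk":57,"z":17},"d":{"ffy":99,"ia":49,"un":29,"v":46},"ge":47,"rv":41}
After op 5 (replace /d 68): {"ace":{"jkk":57,"z":17},"d":68,"ge":47,"rv":41}
After op 6 (replace /ace 46): {"ace":46,"d":68,"ge":47,"rv":41}
After op 7 (replace /d 14): {"ace":46,"d":14,"ge":47,"rv":41}
After op 8 (add /c 2): {"ace":46,"c":2,"d":14,"ge":47,"rv":41}
After op 9 (remove /d): {"ace":46,"c":2,"ge":47,"rv":41}
After op 10 (add /unq 89): {"ace":46,"c":2,"ge":47,"rv":41,"unq":89}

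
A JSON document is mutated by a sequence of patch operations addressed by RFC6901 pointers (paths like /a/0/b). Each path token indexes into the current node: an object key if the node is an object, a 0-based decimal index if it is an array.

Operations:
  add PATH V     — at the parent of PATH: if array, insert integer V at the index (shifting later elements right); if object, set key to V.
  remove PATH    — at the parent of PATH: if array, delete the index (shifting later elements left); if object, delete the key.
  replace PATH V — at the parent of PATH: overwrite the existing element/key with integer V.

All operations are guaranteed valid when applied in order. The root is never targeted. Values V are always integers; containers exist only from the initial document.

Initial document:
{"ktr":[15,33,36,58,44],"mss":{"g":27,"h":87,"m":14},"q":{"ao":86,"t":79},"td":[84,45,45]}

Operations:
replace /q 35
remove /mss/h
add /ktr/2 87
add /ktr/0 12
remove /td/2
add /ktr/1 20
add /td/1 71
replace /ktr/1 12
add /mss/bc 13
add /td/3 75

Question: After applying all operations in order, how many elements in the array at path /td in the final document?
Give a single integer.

After op 1 (replace /q 35): {"ktr":[15,33,36,58,44],"mss":{"g":27,"h":87,"m":14},"q":35,"td":[84,45,45]}
After op 2 (remove /mss/h): {"ktr":[15,33,36,58,44],"mss":{"g":27,"m":14},"q":35,"td":[84,45,45]}
After op 3 (add /ktr/2 87): {"ktr":[15,33,87,36,58,44],"mss":{"g":27,"m":14},"q":35,"td":[84,45,45]}
After op 4 (add /ktr/0 12): {"ktr":[12,15,33,87,36,58,44],"mss":{"g":27,"m":14},"q":35,"td":[84,45,45]}
After op 5 (remove /td/2): {"ktr":[12,15,33,87,36,58,44],"mss":{"g":27,"m":14},"q":35,"td":[84,45]}
After op 6 (add /ktr/1 20): {"ktr":[12,20,15,33,87,36,58,44],"mss":{"g":27,"m":14},"q":35,"td":[84,45]}
After op 7 (add /td/1 71): {"ktr":[12,20,15,33,87,36,58,44],"mss":{"g":27,"m":14},"q":35,"td":[84,71,45]}
After op 8 (replace /ktr/1 12): {"ktr":[12,12,15,33,87,36,58,44],"mss":{"g":27,"m":14},"q":35,"td":[84,71,45]}
After op 9 (add /mss/bc 13): {"ktr":[12,12,15,33,87,36,58,44],"mss":{"bc":13,"g":27,"m":14},"q":35,"td":[84,71,45]}
After op 10 (add /td/3 75): {"ktr":[12,12,15,33,87,36,58,44],"mss":{"bc":13,"g":27,"m":14},"q":35,"td":[84,71,45,75]}
Size at path /td: 4

Answer: 4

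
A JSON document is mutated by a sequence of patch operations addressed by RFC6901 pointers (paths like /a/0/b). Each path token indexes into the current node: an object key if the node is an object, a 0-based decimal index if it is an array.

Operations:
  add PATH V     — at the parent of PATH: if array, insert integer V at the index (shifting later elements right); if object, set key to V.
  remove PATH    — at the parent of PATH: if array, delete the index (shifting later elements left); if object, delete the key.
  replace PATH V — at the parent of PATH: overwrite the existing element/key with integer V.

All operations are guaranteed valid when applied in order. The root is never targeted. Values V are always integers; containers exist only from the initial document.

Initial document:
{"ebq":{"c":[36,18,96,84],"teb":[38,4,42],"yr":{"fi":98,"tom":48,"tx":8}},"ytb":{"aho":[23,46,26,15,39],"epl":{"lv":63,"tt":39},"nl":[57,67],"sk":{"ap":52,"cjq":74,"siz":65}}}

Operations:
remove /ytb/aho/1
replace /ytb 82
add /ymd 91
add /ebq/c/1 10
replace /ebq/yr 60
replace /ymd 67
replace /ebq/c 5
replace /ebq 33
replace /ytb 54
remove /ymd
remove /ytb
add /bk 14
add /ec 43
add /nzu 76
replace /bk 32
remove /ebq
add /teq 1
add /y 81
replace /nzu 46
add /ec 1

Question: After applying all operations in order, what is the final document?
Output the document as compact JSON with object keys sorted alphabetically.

Answer: {"bk":32,"ec":1,"nzu":46,"teq":1,"y":81}

Derivation:
After op 1 (remove /ytb/aho/1): {"ebq":{"c":[36,18,96,84],"teb":[38,4,42],"yr":{"fi":98,"tom":48,"tx":8}},"ytb":{"aho":[23,26,15,39],"epl":{"lv":63,"tt":39},"nl":[57,67],"sk":{"ap":52,"cjq":74,"siz":65}}}
After op 2 (replace /ytb 82): {"ebq":{"c":[36,18,96,84],"teb":[38,4,42],"yr":{"fi":98,"tom":48,"tx":8}},"ytb":82}
After op 3 (add /ymd 91): {"ebq":{"c":[36,18,96,84],"teb":[38,4,42],"yr":{"fi":98,"tom":48,"tx":8}},"ymd":91,"ytb":82}
After op 4 (add /ebq/c/1 10): {"ebq":{"c":[36,10,18,96,84],"teb":[38,4,42],"yr":{"fi":98,"tom":48,"tx":8}},"ymd":91,"ytb":82}
After op 5 (replace /ebq/yr 60): {"ebq":{"c":[36,10,18,96,84],"teb":[38,4,42],"yr":60},"ymd":91,"ytb":82}
After op 6 (replace /ymd 67): {"ebq":{"c":[36,10,18,96,84],"teb":[38,4,42],"yr":60},"ymd":67,"ytb":82}
After op 7 (replace /ebq/c 5): {"ebq":{"c":5,"teb":[38,4,42],"yr":60},"ymd":67,"ytb":82}
After op 8 (replace /ebq 33): {"ebq":33,"ymd":67,"ytb":82}
After op 9 (replace /ytb 54): {"ebq":33,"ymd":67,"ytb":54}
After op 10 (remove /ymd): {"ebq":33,"ytb":54}
After op 11 (remove /ytb): {"ebq":33}
After op 12 (add /bk 14): {"bk":14,"ebq":33}
After op 13 (add /ec 43): {"bk":14,"ebq":33,"ec":43}
After op 14 (add /nzu 76): {"bk":14,"ebq":33,"ec":43,"nzu":76}
After op 15 (replace /bk 32): {"bk":32,"ebq":33,"ec":43,"nzu":76}
After op 16 (remove /ebq): {"bk":32,"ec":43,"nzu":76}
After op 17 (add /teq 1): {"bk":32,"ec":43,"nzu":76,"teq":1}
After op 18 (add /y 81): {"bk":32,"ec":43,"nzu":76,"teq":1,"y":81}
After op 19 (replace /nzu 46): {"bk":32,"ec":43,"nzu":46,"teq":1,"y":81}
After op 20 (add /ec 1): {"bk":32,"ec":1,"nzu":46,"teq":1,"y":81}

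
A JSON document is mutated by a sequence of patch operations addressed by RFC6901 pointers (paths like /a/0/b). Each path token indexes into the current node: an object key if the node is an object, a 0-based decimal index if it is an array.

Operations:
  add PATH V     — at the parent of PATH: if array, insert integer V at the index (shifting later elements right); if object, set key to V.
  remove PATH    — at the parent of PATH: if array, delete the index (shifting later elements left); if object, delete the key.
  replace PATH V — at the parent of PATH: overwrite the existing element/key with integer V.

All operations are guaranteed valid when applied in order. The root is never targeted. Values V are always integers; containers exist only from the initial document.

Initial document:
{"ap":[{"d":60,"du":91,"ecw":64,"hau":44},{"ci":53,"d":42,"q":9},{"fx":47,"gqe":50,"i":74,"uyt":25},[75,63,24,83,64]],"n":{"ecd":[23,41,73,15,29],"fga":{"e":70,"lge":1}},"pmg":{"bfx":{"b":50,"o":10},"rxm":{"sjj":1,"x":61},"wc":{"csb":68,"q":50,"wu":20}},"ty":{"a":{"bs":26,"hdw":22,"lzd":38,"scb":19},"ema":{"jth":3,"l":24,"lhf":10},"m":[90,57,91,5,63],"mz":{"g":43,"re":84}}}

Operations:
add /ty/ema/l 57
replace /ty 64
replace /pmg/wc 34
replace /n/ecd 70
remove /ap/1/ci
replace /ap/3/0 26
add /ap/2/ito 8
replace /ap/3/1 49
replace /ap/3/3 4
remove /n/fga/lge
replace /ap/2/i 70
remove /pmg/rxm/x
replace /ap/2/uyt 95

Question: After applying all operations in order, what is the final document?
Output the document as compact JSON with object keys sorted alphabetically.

After op 1 (add /ty/ema/l 57): {"ap":[{"d":60,"du":91,"ecw":64,"hau":44},{"ci":53,"d":42,"q":9},{"fx":47,"gqe":50,"i":74,"uyt":25},[75,63,24,83,64]],"n":{"ecd":[23,41,73,15,29],"fga":{"e":70,"lge":1}},"pmg":{"bfx":{"b":50,"o":10},"rxm":{"sjj":1,"x":61},"wc":{"csb":68,"q":50,"wu":20}},"ty":{"a":{"bs":26,"hdw":22,"lzd":38,"scb":19},"ema":{"jth":3,"l":57,"lhf":10},"m":[90,57,91,5,63],"mz":{"g":43,"re":84}}}
After op 2 (replace /ty 64): {"ap":[{"d":60,"du":91,"ecw":64,"hau":44},{"ci":53,"d":42,"q":9},{"fx":47,"gqe":50,"i":74,"uyt":25},[75,63,24,83,64]],"n":{"ecd":[23,41,73,15,29],"fga":{"e":70,"lge":1}},"pmg":{"bfx":{"b":50,"o":10},"rxm":{"sjj":1,"x":61},"wc":{"csb":68,"q":50,"wu":20}},"ty":64}
After op 3 (replace /pmg/wc 34): {"ap":[{"d":60,"du":91,"ecw":64,"hau":44},{"ci":53,"d":42,"q":9},{"fx":47,"gqe":50,"i":74,"uyt":25},[75,63,24,83,64]],"n":{"ecd":[23,41,73,15,29],"fga":{"e":70,"lge":1}},"pmg":{"bfx":{"b":50,"o":10},"rxm":{"sjj":1,"x":61},"wc":34},"ty":64}
After op 4 (replace /n/ecd 70): {"ap":[{"d":60,"du":91,"ecw":64,"hau":44},{"ci":53,"d":42,"q":9},{"fx":47,"gqe":50,"i":74,"uyt":25},[75,63,24,83,64]],"n":{"ecd":70,"fga":{"e":70,"lge":1}},"pmg":{"bfx":{"b":50,"o":10},"rxm":{"sjj":1,"x":61},"wc":34},"ty":64}
After op 5 (remove /ap/1/ci): {"ap":[{"d":60,"du":91,"ecw":64,"hau":44},{"d":42,"q":9},{"fx":47,"gqe":50,"i":74,"uyt":25},[75,63,24,83,64]],"n":{"ecd":70,"fga":{"e":70,"lge":1}},"pmg":{"bfx":{"b":50,"o":10},"rxm":{"sjj":1,"x":61},"wc":34},"ty":64}
After op 6 (replace /ap/3/0 26): {"ap":[{"d":60,"du":91,"ecw":64,"hau":44},{"d":42,"q":9},{"fx":47,"gqe":50,"i":74,"uyt":25},[26,63,24,83,64]],"n":{"ecd":70,"fga":{"e":70,"lge":1}},"pmg":{"bfx":{"b":50,"o":10},"rxm":{"sjj":1,"x":61},"wc":34},"ty":64}
After op 7 (add /ap/2/ito 8): {"ap":[{"d":60,"du":91,"ecw":64,"hau":44},{"d":42,"q":9},{"fx":47,"gqe":50,"i":74,"ito":8,"uyt":25},[26,63,24,83,64]],"n":{"ecd":70,"fga":{"e":70,"lge":1}},"pmg":{"bfx":{"b":50,"o":10},"rxm":{"sjj":1,"x":61},"wc":34},"ty":64}
After op 8 (replace /ap/3/1 49): {"ap":[{"d":60,"du":91,"ecw":64,"hau":44},{"d":42,"q":9},{"fx":47,"gqe":50,"i":74,"ito":8,"uyt":25},[26,49,24,83,64]],"n":{"ecd":70,"fga":{"e":70,"lge":1}},"pmg":{"bfx":{"b":50,"o":10},"rxm":{"sjj":1,"x":61},"wc":34},"ty":64}
After op 9 (replace /ap/3/3 4): {"ap":[{"d":60,"du":91,"ecw":64,"hau":44},{"d":42,"q":9},{"fx":47,"gqe":50,"i":74,"ito":8,"uyt":25},[26,49,24,4,64]],"n":{"ecd":70,"fga":{"e":70,"lge":1}},"pmg":{"bfx":{"b":50,"o":10},"rxm":{"sjj":1,"x":61},"wc":34},"ty":64}
After op 10 (remove /n/fga/lge): {"ap":[{"d":60,"du":91,"ecw":64,"hau":44},{"d":42,"q":9},{"fx":47,"gqe":50,"i":74,"ito":8,"uyt":25},[26,49,24,4,64]],"n":{"ecd":70,"fga":{"e":70}},"pmg":{"bfx":{"b":50,"o":10},"rxm":{"sjj":1,"x":61},"wc":34},"ty":64}
After op 11 (replace /ap/2/i 70): {"ap":[{"d":60,"du":91,"ecw":64,"hau":44},{"d":42,"q":9},{"fx":47,"gqe":50,"i":70,"ito":8,"uyt":25},[26,49,24,4,64]],"n":{"ecd":70,"fga":{"e":70}},"pmg":{"bfx":{"b":50,"o":10},"rxm":{"sjj":1,"x":61},"wc":34},"ty":64}
After op 12 (remove /pmg/rxm/x): {"ap":[{"d":60,"du":91,"ecw":64,"hau":44},{"d":42,"q":9},{"fx":47,"gqe":50,"i":70,"ito":8,"uyt":25},[26,49,24,4,64]],"n":{"ecd":70,"fga":{"e":70}},"pmg":{"bfx":{"b":50,"o":10},"rxm":{"sjj":1},"wc":34},"ty":64}
After op 13 (replace /ap/2/uyt 95): {"ap":[{"d":60,"du":91,"ecw":64,"hau":44},{"d":42,"q":9},{"fx":47,"gqe":50,"i":70,"ito":8,"uyt":95},[26,49,24,4,64]],"n":{"ecd":70,"fga":{"e":70}},"pmg":{"bfx":{"b":50,"o":10},"rxm":{"sjj":1},"wc":34},"ty":64}

Answer: {"ap":[{"d":60,"du":91,"ecw":64,"hau":44},{"d":42,"q":9},{"fx":47,"gqe":50,"i":70,"ito":8,"uyt":95},[26,49,24,4,64]],"n":{"ecd":70,"fga":{"e":70}},"pmg":{"bfx":{"b":50,"o":10},"rxm":{"sjj":1},"wc":34},"ty":64}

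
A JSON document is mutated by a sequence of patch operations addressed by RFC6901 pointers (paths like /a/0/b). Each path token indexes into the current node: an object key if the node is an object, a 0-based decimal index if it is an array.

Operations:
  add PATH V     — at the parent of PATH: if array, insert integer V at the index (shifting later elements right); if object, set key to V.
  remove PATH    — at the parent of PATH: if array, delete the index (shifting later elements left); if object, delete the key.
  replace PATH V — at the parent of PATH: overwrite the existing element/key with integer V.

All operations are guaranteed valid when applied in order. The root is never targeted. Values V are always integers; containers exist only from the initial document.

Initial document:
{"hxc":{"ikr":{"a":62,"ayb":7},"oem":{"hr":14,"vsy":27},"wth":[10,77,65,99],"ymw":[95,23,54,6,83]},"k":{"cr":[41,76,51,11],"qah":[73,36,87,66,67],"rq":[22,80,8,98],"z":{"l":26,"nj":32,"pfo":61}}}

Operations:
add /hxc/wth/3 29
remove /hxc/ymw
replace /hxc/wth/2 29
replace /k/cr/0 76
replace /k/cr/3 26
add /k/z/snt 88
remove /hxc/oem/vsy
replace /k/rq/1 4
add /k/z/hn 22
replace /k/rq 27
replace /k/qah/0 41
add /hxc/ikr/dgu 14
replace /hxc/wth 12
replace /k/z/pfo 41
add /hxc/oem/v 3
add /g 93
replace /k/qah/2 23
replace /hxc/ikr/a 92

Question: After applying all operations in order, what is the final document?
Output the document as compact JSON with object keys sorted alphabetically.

After op 1 (add /hxc/wth/3 29): {"hxc":{"ikr":{"a":62,"ayb":7},"oem":{"hr":14,"vsy":27},"wth":[10,77,65,29,99],"ymw":[95,23,54,6,83]},"k":{"cr":[41,76,51,11],"qah":[73,36,87,66,67],"rq":[22,80,8,98],"z":{"l":26,"nj":32,"pfo":61}}}
After op 2 (remove /hxc/ymw): {"hxc":{"ikr":{"a":62,"ayb":7},"oem":{"hr":14,"vsy":27},"wth":[10,77,65,29,99]},"k":{"cr":[41,76,51,11],"qah":[73,36,87,66,67],"rq":[22,80,8,98],"z":{"l":26,"nj":32,"pfo":61}}}
After op 3 (replace /hxc/wth/2 29): {"hxc":{"ikr":{"a":62,"ayb":7},"oem":{"hr":14,"vsy":27},"wth":[10,77,29,29,99]},"k":{"cr":[41,76,51,11],"qah":[73,36,87,66,67],"rq":[22,80,8,98],"z":{"l":26,"nj":32,"pfo":61}}}
After op 4 (replace /k/cr/0 76): {"hxc":{"ikr":{"a":62,"ayb":7},"oem":{"hr":14,"vsy":27},"wth":[10,77,29,29,99]},"k":{"cr":[76,76,51,11],"qah":[73,36,87,66,67],"rq":[22,80,8,98],"z":{"l":26,"nj":32,"pfo":61}}}
After op 5 (replace /k/cr/3 26): {"hxc":{"ikr":{"a":62,"ayb":7},"oem":{"hr":14,"vsy":27},"wth":[10,77,29,29,99]},"k":{"cr":[76,76,51,26],"qah":[73,36,87,66,67],"rq":[22,80,8,98],"z":{"l":26,"nj":32,"pfo":61}}}
After op 6 (add /k/z/snt 88): {"hxc":{"ikr":{"a":62,"ayb":7},"oem":{"hr":14,"vsy":27},"wth":[10,77,29,29,99]},"k":{"cr":[76,76,51,26],"qah":[73,36,87,66,67],"rq":[22,80,8,98],"z":{"l":26,"nj":32,"pfo":61,"snt":88}}}
After op 7 (remove /hxc/oem/vsy): {"hxc":{"ikr":{"a":62,"ayb":7},"oem":{"hr":14},"wth":[10,77,29,29,99]},"k":{"cr":[76,76,51,26],"qah":[73,36,87,66,67],"rq":[22,80,8,98],"z":{"l":26,"nj":32,"pfo":61,"snt":88}}}
After op 8 (replace /k/rq/1 4): {"hxc":{"ikr":{"a":62,"ayb":7},"oem":{"hr":14},"wth":[10,77,29,29,99]},"k":{"cr":[76,76,51,26],"qah":[73,36,87,66,67],"rq":[22,4,8,98],"z":{"l":26,"nj":32,"pfo":61,"snt":88}}}
After op 9 (add /k/z/hn 22): {"hxc":{"ikr":{"a":62,"ayb":7},"oem":{"hr":14},"wth":[10,77,29,29,99]},"k":{"cr":[76,76,51,26],"qah":[73,36,87,66,67],"rq":[22,4,8,98],"z":{"hn":22,"l":26,"nj":32,"pfo":61,"snt":88}}}
After op 10 (replace /k/rq 27): {"hxc":{"ikr":{"a":62,"ayb":7},"oem":{"hr":14},"wth":[10,77,29,29,99]},"k":{"cr":[76,76,51,26],"qah":[73,36,87,66,67],"rq":27,"z":{"hn":22,"l":26,"nj":32,"pfo":61,"snt":88}}}
After op 11 (replace /k/qah/0 41): {"hxc":{"ikr":{"a":62,"ayb":7},"oem":{"hr":14},"wth":[10,77,29,29,99]},"k":{"cr":[76,76,51,26],"qah":[41,36,87,66,67],"rq":27,"z":{"hn":22,"l":26,"nj":32,"pfo":61,"snt":88}}}
After op 12 (add /hxc/ikr/dgu 14): {"hxc":{"ikr":{"a":62,"ayb":7,"dgu":14},"oem":{"hr":14},"wth":[10,77,29,29,99]},"k":{"cr":[76,76,51,26],"qah":[41,36,87,66,67],"rq":27,"z":{"hn":22,"l":26,"nj":32,"pfo":61,"snt":88}}}
After op 13 (replace /hxc/wth 12): {"hxc":{"ikr":{"a":62,"ayb":7,"dgu":14},"oem":{"hr":14},"wth":12},"k":{"cr":[76,76,51,26],"qah":[41,36,87,66,67],"rq":27,"z":{"hn":22,"l":26,"nj":32,"pfo":61,"snt":88}}}
After op 14 (replace /k/z/pfo 41): {"hxc":{"ikr":{"a":62,"ayb":7,"dgu":14},"oem":{"hr":14},"wth":12},"k":{"cr":[76,76,51,26],"qah":[41,36,87,66,67],"rq":27,"z":{"hn":22,"l":26,"nj":32,"pfo":41,"snt":88}}}
After op 15 (add /hxc/oem/v 3): {"hxc":{"ikr":{"a":62,"ayb":7,"dgu":14},"oem":{"hr":14,"v":3},"wth":12},"k":{"cr":[76,76,51,26],"qah":[41,36,87,66,67],"rq":27,"z":{"hn":22,"l":26,"nj":32,"pfo":41,"snt":88}}}
After op 16 (add /g 93): {"g":93,"hxc":{"ikr":{"a":62,"ayb":7,"dgu":14},"oem":{"hr":14,"v":3},"wth":12},"k":{"cr":[76,76,51,26],"qah":[41,36,87,66,67],"rq":27,"z":{"hn":22,"l":26,"nj":32,"pfo":41,"snt":88}}}
After op 17 (replace /k/qah/2 23): {"g":93,"hxc":{"ikr":{"a":62,"ayb":7,"dgu":14},"oem":{"hr":14,"v":3},"wth":12},"k":{"cr":[76,76,51,26],"qah":[41,36,23,66,67],"rq":27,"z":{"hn":22,"l":26,"nj":32,"pfo":41,"snt":88}}}
After op 18 (replace /hxc/ikr/a 92): {"g":93,"hxc":{"ikr":{"a":92,"ayb":7,"dgu":14},"oem":{"hr":14,"v":3},"wth":12},"k":{"cr":[76,76,51,26],"qah":[41,36,23,66,67],"rq":27,"z":{"hn":22,"l":26,"nj":32,"pfo":41,"snt":88}}}

Answer: {"g":93,"hxc":{"ikr":{"a":92,"ayb":7,"dgu":14},"oem":{"hr":14,"v":3},"wth":12},"k":{"cr":[76,76,51,26],"qah":[41,36,23,66,67],"rq":27,"z":{"hn":22,"l":26,"nj":32,"pfo":41,"snt":88}}}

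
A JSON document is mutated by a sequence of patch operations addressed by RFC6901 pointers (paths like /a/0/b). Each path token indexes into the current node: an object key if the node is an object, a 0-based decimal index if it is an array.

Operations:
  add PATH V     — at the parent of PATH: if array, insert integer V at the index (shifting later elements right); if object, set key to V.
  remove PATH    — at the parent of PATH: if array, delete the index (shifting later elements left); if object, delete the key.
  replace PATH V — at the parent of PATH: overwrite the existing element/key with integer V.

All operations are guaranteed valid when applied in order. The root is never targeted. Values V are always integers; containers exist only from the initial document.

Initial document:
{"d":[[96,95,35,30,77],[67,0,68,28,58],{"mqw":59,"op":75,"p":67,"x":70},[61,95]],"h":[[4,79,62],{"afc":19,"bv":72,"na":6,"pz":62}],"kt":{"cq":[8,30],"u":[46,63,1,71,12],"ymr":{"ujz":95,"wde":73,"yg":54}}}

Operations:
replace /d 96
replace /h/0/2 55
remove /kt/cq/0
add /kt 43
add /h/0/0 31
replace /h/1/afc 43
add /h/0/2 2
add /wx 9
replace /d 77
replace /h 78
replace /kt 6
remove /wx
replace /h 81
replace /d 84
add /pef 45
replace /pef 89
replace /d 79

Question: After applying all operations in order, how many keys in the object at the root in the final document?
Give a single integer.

Answer: 4

Derivation:
After op 1 (replace /d 96): {"d":96,"h":[[4,79,62],{"afc":19,"bv":72,"na":6,"pz":62}],"kt":{"cq":[8,30],"u":[46,63,1,71,12],"ymr":{"ujz":95,"wde":73,"yg":54}}}
After op 2 (replace /h/0/2 55): {"d":96,"h":[[4,79,55],{"afc":19,"bv":72,"na":6,"pz":62}],"kt":{"cq":[8,30],"u":[46,63,1,71,12],"ymr":{"ujz":95,"wde":73,"yg":54}}}
After op 3 (remove /kt/cq/0): {"d":96,"h":[[4,79,55],{"afc":19,"bv":72,"na":6,"pz":62}],"kt":{"cq":[30],"u":[46,63,1,71,12],"ymr":{"ujz":95,"wde":73,"yg":54}}}
After op 4 (add /kt 43): {"d":96,"h":[[4,79,55],{"afc":19,"bv":72,"na":6,"pz":62}],"kt":43}
After op 5 (add /h/0/0 31): {"d":96,"h":[[31,4,79,55],{"afc":19,"bv":72,"na":6,"pz":62}],"kt":43}
After op 6 (replace /h/1/afc 43): {"d":96,"h":[[31,4,79,55],{"afc":43,"bv":72,"na":6,"pz":62}],"kt":43}
After op 7 (add /h/0/2 2): {"d":96,"h":[[31,4,2,79,55],{"afc":43,"bv":72,"na":6,"pz":62}],"kt":43}
After op 8 (add /wx 9): {"d":96,"h":[[31,4,2,79,55],{"afc":43,"bv":72,"na":6,"pz":62}],"kt":43,"wx":9}
After op 9 (replace /d 77): {"d":77,"h":[[31,4,2,79,55],{"afc":43,"bv":72,"na":6,"pz":62}],"kt":43,"wx":9}
After op 10 (replace /h 78): {"d":77,"h":78,"kt":43,"wx":9}
After op 11 (replace /kt 6): {"d":77,"h":78,"kt":6,"wx":9}
After op 12 (remove /wx): {"d":77,"h":78,"kt":6}
After op 13 (replace /h 81): {"d":77,"h":81,"kt":6}
After op 14 (replace /d 84): {"d":84,"h":81,"kt":6}
After op 15 (add /pef 45): {"d":84,"h":81,"kt":6,"pef":45}
After op 16 (replace /pef 89): {"d":84,"h":81,"kt":6,"pef":89}
After op 17 (replace /d 79): {"d":79,"h":81,"kt":6,"pef":89}
Size at the root: 4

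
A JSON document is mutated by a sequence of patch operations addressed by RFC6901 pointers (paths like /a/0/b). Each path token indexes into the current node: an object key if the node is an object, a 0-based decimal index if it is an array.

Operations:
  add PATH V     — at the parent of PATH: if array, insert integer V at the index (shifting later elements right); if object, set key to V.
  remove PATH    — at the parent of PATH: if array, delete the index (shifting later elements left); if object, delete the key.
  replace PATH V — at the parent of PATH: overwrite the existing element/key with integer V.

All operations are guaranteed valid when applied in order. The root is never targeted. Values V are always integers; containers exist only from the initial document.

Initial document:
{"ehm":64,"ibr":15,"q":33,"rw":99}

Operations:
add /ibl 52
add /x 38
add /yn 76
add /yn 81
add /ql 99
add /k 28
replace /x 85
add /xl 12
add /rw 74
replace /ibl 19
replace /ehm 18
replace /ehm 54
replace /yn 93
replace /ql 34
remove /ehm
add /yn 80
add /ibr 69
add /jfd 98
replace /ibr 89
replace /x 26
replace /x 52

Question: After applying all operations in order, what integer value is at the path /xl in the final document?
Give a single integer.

Answer: 12

Derivation:
After op 1 (add /ibl 52): {"ehm":64,"ibl":52,"ibr":15,"q":33,"rw":99}
After op 2 (add /x 38): {"ehm":64,"ibl":52,"ibr":15,"q":33,"rw":99,"x":38}
After op 3 (add /yn 76): {"ehm":64,"ibl":52,"ibr":15,"q":33,"rw":99,"x":38,"yn":76}
After op 4 (add /yn 81): {"ehm":64,"ibl":52,"ibr":15,"q":33,"rw":99,"x":38,"yn":81}
After op 5 (add /ql 99): {"ehm":64,"ibl":52,"ibr":15,"q":33,"ql":99,"rw":99,"x":38,"yn":81}
After op 6 (add /k 28): {"ehm":64,"ibl":52,"ibr":15,"k":28,"q":33,"ql":99,"rw":99,"x":38,"yn":81}
After op 7 (replace /x 85): {"ehm":64,"ibl":52,"ibr":15,"k":28,"q":33,"ql":99,"rw":99,"x":85,"yn":81}
After op 8 (add /xl 12): {"ehm":64,"ibl":52,"ibr":15,"k":28,"q":33,"ql":99,"rw":99,"x":85,"xl":12,"yn":81}
After op 9 (add /rw 74): {"ehm":64,"ibl":52,"ibr":15,"k":28,"q":33,"ql":99,"rw":74,"x":85,"xl":12,"yn":81}
After op 10 (replace /ibl 19): {"ehm":64,"ibl":19,"ibr":15,"k":28,"q":33,"ql":99,"rw":74,"x":85,"xl":12,"yn":81}
After op 11 (replace /ehm 18): {"ehm":18,"ibl":19,"ibr":15,"k":28,"q":33,"ql":99,"rw":74,"x":85,"xl":12,"yn":81}
After op 12 (replace /ehm 54): {"ehm":54,"ibl":19,"ibr":15,"k":28,"q":33,"ql":99,"rw":74,"x":85,"xl":12,"yn":81}
After op 13 (replace /yn 93): {"ehm":54,"ibl":19,"ibr":15,"k":28,"q":33,"ql":99,"rw":74,"x":85,"xl":12,"yn":93}
After op 14 (replace /ql 34): {"ehm":54,"ibl":19,"ibr":15,"k":28,"q":33,"ql":34,"rw":74,"x":85,"xl":12,"yn":93}
After op 15 (remove /ehm): {"ibl":19,"ibr":15,"k":28,"q":33,"ql":34,"rw":74,"x":85,"xl":12,"yn":93}
After op 16 (add /yn 80): {"ibl":19,"ibr":15,"k":28,"q":33,"ql":34,"rw":74,"x":85,"xl":12,"yn":80}
After op 17 (add /ibr 69): {"ibl":19,"ibr":69,"k":28,"q":33,"ql":34,"rw":74,"x":85,"xl":12,"yn":80}
After op 18 (add /jfd 98): {"ibl":19,"ibr":69,"jfd":98,"k":28,"q":33,"ql":34,"rw":74,"x":85,"xl":12,"yn":80}
After op 19 (replace /ibr 89): {"ibl":19,"ibr":89,"jfd":98,"k":28,"q":33,"ql":34,"rw":74,"x":85,"xl":12,"yn":80}
After op 20 (replace /x 26): {"ibl":19,"ibr":89,"jfd":98,"k":28,"q":33,"ql":34,"rw":74,"x":26,"xl":12,"yn":80}
After op 21 (replace /x 52): {"ibl":19,"ibr":89,"jfd":98,"k":28,"q":33,"ql":34,"rw":74,"x":52,"xl":12,"yn":80}
Value at /xl: 12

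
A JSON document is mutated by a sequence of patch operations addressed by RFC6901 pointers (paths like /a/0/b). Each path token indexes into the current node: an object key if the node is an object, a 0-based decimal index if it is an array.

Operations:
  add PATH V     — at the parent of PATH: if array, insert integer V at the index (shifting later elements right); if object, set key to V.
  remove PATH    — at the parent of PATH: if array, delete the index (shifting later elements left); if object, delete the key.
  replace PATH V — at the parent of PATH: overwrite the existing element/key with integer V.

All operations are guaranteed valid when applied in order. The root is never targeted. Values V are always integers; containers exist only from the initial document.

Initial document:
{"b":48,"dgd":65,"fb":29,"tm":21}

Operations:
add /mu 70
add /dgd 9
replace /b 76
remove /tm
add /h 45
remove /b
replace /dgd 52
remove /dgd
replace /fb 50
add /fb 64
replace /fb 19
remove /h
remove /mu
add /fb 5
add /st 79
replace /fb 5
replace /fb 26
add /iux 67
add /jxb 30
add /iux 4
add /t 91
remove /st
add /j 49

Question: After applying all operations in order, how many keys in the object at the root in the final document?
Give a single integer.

After op 1 (add /mu 70): {"b":48,"dgd":65,"fb":29,"mu":70,"tm":21}
After op 2 (add /dgd 9): {"b":48,"dgd":9,"fb":29,"mu":70,"tm":21}
After op 3 (replace /b 76): {"b":76,"dgd":9,"fb":29,"mu":70,"tm":21}
After op 4 (remove /tm): {"b":76,"dgd":9,"fb":29,"mu":70}
After op 5 (add /h 45): {"b":76,"dgd":9,"fb":29,"h":45,"mu":70}
After op 6 (remove /b): {"dgd":9,"fb":29,"h":45,"mu":70}
After op 7 (replace /dgd 52): {"dgd":52,"fb":29,"h":45,"mu":70}
After op 8 (remove /dgd): {"fb":29,"h":45,"mu":70}
After op 9 (replace /fb 50): {"fb":50,"h":45,"mu":70}
After op 10 (add /fb 64): {"fb":64,"h":45,"mu":70}
After op 11 (replace /fb 19): {"fb":19,"h":45,"mu":70}
After op 12 (remove /h): {"fb":19,"mu":70}
After op 13 (remove /mu): {"fb":19}
After op 14 (add /fb 5): {"fb":5}
After op 15 (add /st 79): {"fb":5,"st":79}
After op 16 (replace /fb 5): {"fb":5,"st":79}
After op 17 (replace /fb 26): {"fb":26,"st":79}
After op 18 (add /iux 67): {"fb":26,"iux":67,"st":79}
After op 19 (add /jxb 30): {"fb":26,"iux":67,"jxb":30,"st":79}
After op 20 (add /iux 4): {"fb":26,"iux":4,"jxb":30,"st":79}
After op 21 (add /t 91): {"fb":26,"iux":4,"jxb":30,"st":79,"t":91}
After op 22 (remove /st): {"fb":26,"iux":4,"jxb":30,"t":91}
After op 23 (add /j 49): {"fb":26,"iux":4,"j":49,"jxb":30,"t":91}
Size at the root: 5

Answer: 5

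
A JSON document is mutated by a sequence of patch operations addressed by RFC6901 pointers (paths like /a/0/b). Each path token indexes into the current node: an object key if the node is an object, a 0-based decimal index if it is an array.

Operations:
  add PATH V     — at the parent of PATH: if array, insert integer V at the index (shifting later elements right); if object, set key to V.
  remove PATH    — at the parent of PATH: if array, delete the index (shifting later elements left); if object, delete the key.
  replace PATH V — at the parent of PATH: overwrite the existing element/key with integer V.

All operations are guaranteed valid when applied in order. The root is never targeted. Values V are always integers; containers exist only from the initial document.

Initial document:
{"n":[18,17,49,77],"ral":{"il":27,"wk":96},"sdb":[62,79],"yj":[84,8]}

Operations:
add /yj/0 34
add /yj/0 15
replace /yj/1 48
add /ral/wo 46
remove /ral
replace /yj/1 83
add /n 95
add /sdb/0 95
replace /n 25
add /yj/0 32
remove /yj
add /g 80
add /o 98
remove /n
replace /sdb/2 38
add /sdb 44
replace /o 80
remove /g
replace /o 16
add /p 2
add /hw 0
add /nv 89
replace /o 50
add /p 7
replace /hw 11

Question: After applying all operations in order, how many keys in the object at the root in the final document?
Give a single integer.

After op 1 (add /yj/0 34): {"n":[18,17,49,77],"ral":{"il":27,"wk":96},"sdb":[62,79],"yj":[34,84,8]}
After op 2 (add /yj/0 15): {"n":[18,17,49,77],"ral":{"il":27,"wk":96},"sdb":[62,79],"yj":[15,34,84,8]}
After op 3 (replace /yj/1 48): {"n":[18,17,49,77],"ral":{"il":27,"wk":96},"sdb":[62,79],"yj":[15,48,84,8]}
After op 4 (add /ral/wo 46): {"n":[18,17,49,77],"ral":{"il":27,"wk":96,"wo":46},"sdb":[62,79],"yj":[15,48,84,8]}
After op 5 (remove /ral): {"n":[18,17,49,77],"sdb":[62,79],"yj":[15,48,84,8]}
After op 6 (replace /yj/1 83): {"n":[18,17,49,77],"sdb":[62,79],"yj":[15,83,84,8]}
After op 7 (add /n 95): {"n":95,"sdb":[62,79],"yj":[15,83,84,8]}
After op 8 (add /sdb/0 95): {"n":95,"sdb":[95,62,79],"yj":[15,83,84,8]}
After op 9 (replace /n 25): {"n":25,"sdb":[95,62,79],"yj":[15,83,84,8]}
After op 10 (add /yj/0 32): {"n":25,"sdb":[95,62,79],"yj":[32,15,83,84,8]}
After op 11 (remove /yj): {"n":25,"sdb":[95,62,79]}
After op 12 (add /g 80): {"g":80,"n":25,"sdb":[95,62,79]}
After op 13 (add /o 98): {"g":80,"n":25,"o":98,"sdb":[95,62,79]}
After op 14 (remove /n): {"g":80,"o":98,"sdb":[95,62,79]}
After op 15 (replace /sdb/2 38): {"g":80,"o":98,"sdb":[95,62,38]}
After op 16 (add /sdb 44): {"g":80,"o":98,"sdb":44}
After op 17 (replace /o 80): {"g":80,"o":80,"sdb":44}
After op 18 (remove /g): {"o":80,"sdb":44}
After op 19 (replace /o 16): {"o":16,"sdb":44}
After op 20 (add /p 2): {"o":16,"p":2,"sdb":44}
After op 21 (add /hw 0): {"hw":0,"o":16,"p":2,"sdb":44}
After op 22 (add /nv 89): {"hw":0,"nv":89,"o":16,"p":2,"sdb":44}
After op 23 (replace /o 50): {"hw":0,"nv":89,"o":50,"p":2,"sdb":44}
After op 24 (add /p 7): {"hw":0,"nv":89,"o":50,"p":7,"sdb":44}
After op 25 (replace /hw 11): {"hw":11,"nv":89,"o":50,"p":7,"sdb":44}
Size at the root: 5

Answer: 5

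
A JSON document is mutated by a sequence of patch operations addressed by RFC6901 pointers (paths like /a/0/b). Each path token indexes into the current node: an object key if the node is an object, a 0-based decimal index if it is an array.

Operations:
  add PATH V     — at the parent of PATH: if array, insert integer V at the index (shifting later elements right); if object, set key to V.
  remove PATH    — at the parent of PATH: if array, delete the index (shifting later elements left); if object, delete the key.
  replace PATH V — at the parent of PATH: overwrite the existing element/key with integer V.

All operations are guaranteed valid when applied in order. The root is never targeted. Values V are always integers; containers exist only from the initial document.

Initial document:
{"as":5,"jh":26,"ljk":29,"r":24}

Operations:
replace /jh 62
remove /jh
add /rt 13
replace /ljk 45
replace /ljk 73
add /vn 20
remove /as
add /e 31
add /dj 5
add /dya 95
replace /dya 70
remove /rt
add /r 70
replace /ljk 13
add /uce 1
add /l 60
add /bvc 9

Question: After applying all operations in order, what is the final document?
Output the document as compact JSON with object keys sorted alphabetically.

After op 1 (replace /jh 62): {"as":5,"jh":62,"ljk":29,"r":24}
After op 2 (remove /jh): {"as":5,"ljk":29,"r":24}
After op 3 (add /rt 13): {"as":5,"ljk":29,"r":24,"rt":13}
After op 4 (replace /ljk 45): {"as":5,"ljk":45,"r":24,"rt":13}
After op 5 (replace /ljk 73): {"as":5,"ljk":73,"r":24,"rt":13}
After op 6 (add /vn 20): {"as":5,"ljk":73,"r":24,"rt":13,"vn":20}
After op 7 (remove /as): {"ljk":73,"r":24,"rt":13,"vn":20}
After op 8 (add /e 31): {"e":31,"ljk":73,"r":24,"rt":13,"vn":20}
After op 9 (add /dj 5): {"dj":5,"e":31,"ljk":73,"r":24,"rt":13,"vn":20}
After op 10 (add /dya 95): {"dj":5,"dya":95,"e":31,"ljk":73,"r":24,"rt":13,"vn":20}
After op 11 (replace /dya 70): {"dj":5,"dya":70,"e":31,"ljk":73,"r":24,"rt":13,"vn":20}
After op 12 (remove /rt): {"dj":5,"dya":70,"e":31,"ljk":73,"r":24,"vn":20}
After op 13 (add /r 70): {"dj":5,"dya":70,"e":31,"ljk":73,"r":70,"vn":20}
After op 14 (replace /ljk 13): {"dj":5,"dya":70,"e":31,"ljk":13,"r":70,"vn":20}
After op 15 (add /uce 1): {"dj":5,"dya":70,"e":31,"ljk":13,"r":70,"uce":1,"vn":20}
After op 16 (add /l 60): {"dj":5,"dya":70,"e":31,"l":60,"ljk":13,"r":70,"uce":1,"vn":20}
After op 17 (add /bvc 9): {"bvc":9,"dj":5,"dya":70,"e":31,"l":60,"ljk":13,"r":70,"uce":1,"vn":20}

Answer: {"bvc":9,"dj":5,"dya":70,"e":31,"l":60,"ljk":13,"r":70,"uce":1,"vn":20}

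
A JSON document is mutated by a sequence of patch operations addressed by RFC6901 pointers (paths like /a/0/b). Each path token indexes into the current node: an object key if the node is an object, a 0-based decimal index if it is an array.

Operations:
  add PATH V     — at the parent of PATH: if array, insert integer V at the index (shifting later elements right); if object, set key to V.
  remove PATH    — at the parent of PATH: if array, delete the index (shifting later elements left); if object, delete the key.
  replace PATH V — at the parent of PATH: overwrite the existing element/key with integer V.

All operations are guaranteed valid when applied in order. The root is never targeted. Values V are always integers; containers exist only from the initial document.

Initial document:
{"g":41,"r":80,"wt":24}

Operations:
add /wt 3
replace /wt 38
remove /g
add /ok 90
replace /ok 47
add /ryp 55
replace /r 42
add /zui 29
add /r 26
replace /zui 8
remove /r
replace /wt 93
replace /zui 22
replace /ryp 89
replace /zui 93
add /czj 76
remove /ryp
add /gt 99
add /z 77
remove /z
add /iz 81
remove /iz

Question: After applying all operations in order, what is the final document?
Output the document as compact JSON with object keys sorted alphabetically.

After op 1 (add /wt 3): {"g":41,"r":80,"wt":3}
After op 2 (replace /wt 38): {"g":41,"r":80,"wt":38}
After op 3 (remove /g): {"r":80,"wt":38}
After op 4 (add /ok 90): {"ok":90,"r":80,"wt":38}
After op 5 (replace /ok 47): {"ok":47,"r":80,"wt":38}
After op 6 (add /ryp 55): {"ok":47,"r":80,"ryp":55,"wt":38}
After op 7 (replace /r 42): {"ok":47,"r":42,"ryp":55,"wt":38}
After op 8 (add /zui 29): {"ok":47,"r":42,"ryp":55,"wt":38,"zui":29}
After op 9 (add /r 26): {"ok":47,"r":26,"ryp":55,"wt":38,"zui":29}
After op 10 (replace /zui 8): {"ok":47,"r":26,"ryp":55,"wt":38,"zui":8}
After op 11 (remove /r): {"ok":47,"ryp":55,"wt":38,"zui":8}
After op 12 (replace /wt 93): {"ok":47,"ryp":55,"wt":93,"zui":8}
After op 13 (replace /zui 22): {"ok":47,"ryp":55,"wt":93,"zui":22}
After op 14 (replace /ryp 89): {"ok":47,"ryp":89,"wt":93,"zui":22}
After op 15 (replace /zui 93): {"ok":47,"ryp":89,"wt":93,"zui":93}
After op 16 (add /czj 76): {"czj":76,"ok":47,"ryp":89,"wt":93,"zui":93}
After op 17 (remove /ryp): {"czj":76,"ok":47,"wt":93,"zui":93}
After op 18 (add /gt 99): {"czj":76,"gt":99,"ok":47,"wt":93,"zui":93}
After op 19 (add /z 77): {"czj":76,"gt":99,"ok":47,"wt":93,"z":77,"zui":93}
After op 20 (remove /z): {"czj":76,"gt":99,"ok":47,"wt":93,"zui":93}
After op 21 (add /iz 81): {"czj":76,"gt":99,"iz":81,"ok":47,"wt":93,"zui":93}
After op 22 (remove /iz): {"czj":76,"gt":99,"ok":47,"wt":93,"zui":93}

Answer: {"czj":76,"gt":99,"ok":47,"wt":93,"zui":93}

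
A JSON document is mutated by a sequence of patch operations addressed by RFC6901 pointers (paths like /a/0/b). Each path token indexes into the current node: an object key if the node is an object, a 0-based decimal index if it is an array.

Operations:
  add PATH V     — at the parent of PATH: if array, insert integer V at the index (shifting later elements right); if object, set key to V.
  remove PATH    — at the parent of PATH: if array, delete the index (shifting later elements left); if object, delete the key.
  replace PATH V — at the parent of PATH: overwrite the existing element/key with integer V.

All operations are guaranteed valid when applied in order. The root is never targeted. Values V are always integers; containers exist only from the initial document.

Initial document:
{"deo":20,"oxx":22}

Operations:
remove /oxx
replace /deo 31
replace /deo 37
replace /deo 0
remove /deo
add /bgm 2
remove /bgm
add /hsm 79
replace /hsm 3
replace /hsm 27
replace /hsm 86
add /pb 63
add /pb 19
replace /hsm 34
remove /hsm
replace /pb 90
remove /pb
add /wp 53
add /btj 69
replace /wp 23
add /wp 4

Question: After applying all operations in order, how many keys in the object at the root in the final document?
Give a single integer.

Answer: 2

Derivation:
After op 1 (remove /oxx): {"deo":20}
After op 2 (replace /deo 31): {"deo":31}
After op 3 (replace /deo 37): {"deo":37}
After op 4 (replace /deo 0): {"deo":0}
After op 5 (remove /deo): {}
After op 6 (add /bgm 2): {"bgm":2}
After op 7 (remove /bgm): {}
After op 8 (add /hsm 79): {"hsm":79}
After op 9 (replace /hsm 3): {"hsm":3}
After op 10 (replace /hsm 27): {"hsm":27}
After op 11 (replace /hsm 86): {"hsm":86}
After op 12 (add /pb 63): {"hsm":86,"pb":63}
After op 13 (add /pb 19): {"hsm":86,"pb":19}
After op 14 (replace /hsm 34): {"hsm":34,"pb":19}
After op 15 (remove /hsm): {"pb":19}
After op 16 (replace /pb 90): {"pb":90}
After op 17 (remove /pb): {}
After op 18 (add /wp 53): {"wp":53}
After op 19 (add /btj 69): {"btj":69,"wp":53}
After op 20 (replace /wp 23): {"btj":69,"wp":23}
After op 21 (add /wp 4): {"btj":69,"wp":4}
Size at the root: 2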